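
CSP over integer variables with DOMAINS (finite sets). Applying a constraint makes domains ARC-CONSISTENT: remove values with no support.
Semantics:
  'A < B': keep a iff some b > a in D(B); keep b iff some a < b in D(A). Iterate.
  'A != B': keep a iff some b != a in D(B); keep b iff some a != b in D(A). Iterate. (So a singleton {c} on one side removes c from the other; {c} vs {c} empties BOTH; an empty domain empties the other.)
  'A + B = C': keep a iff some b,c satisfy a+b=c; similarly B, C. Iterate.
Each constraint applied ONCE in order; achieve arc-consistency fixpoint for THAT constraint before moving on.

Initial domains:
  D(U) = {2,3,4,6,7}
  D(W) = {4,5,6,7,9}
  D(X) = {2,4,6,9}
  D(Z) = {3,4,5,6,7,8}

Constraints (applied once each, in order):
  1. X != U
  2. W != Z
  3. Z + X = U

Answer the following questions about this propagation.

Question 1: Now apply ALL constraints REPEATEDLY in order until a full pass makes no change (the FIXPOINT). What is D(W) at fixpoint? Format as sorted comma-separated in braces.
Answer: {4,5,6,7,9}

Derivation:
pass 0 (initial): D(W)={4,5,6,7,9}
pass 1: U {2,3,4,6,7}->{6,7}; X {2,4,6,9}->{2,4}; Z {3,4,5,6,7,8}->{3,4,5}
pass 2: no change
Fixpoint after 2 passes: D(W) = {4,5,6,7,9}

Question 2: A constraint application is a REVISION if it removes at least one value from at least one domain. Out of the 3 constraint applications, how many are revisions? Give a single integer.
Constraint 1 (X != U) on D(X)={2,4,6,9} D(U)={2,3,4,6,7}: no change => not a revision
Constraint 2 (W != Z) on D(W)={4,5,6,7,9} D(Z)={3,4,5,6,7,8}: no change => not a revision
Constraint 3 (Z + X = U) on D(Z)={3,4,5,6,7,8} D(X)={2,4,6,9} D(U)={2,3,4,6,7}: Z {3,4,5,6,7,8}->{3,4,5}; X {2,4,6,9}->{2,4}; U {2,3,4,6,7}->{6,7} => REVISION
Total revisions = 1

Answer: 1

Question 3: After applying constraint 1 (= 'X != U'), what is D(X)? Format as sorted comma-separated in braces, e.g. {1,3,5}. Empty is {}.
Constraint 1 (X != U) on D(X)={2,4,6,9} D(U)={2,3,4,6,7}: no change
So after constraint 1: D(X) = {2,4,6,9}

Answer: {2,4,6,9}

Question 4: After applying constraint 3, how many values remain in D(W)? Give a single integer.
Answer: 5

Derivation:
Constraint 1 (X != U) on D(X)={2,4,6,9} D(U)={2,3,4,6,7}: no change
Constraint 2 (W != Z) on D(W)={4,5,6,7,9} D(Z)={3,4,5,6,7,8}: no change
Constraint 3 (Z + X = U) on D(Z)={3,4,5,6,7,8} D(X)={2,4,6,9} D(U)={2,3,4,6,7}: Z {3,4,5,6,7,8}->{3,4,5}; X {2,4,6,9}->{2,4}; U {2,3,4,6,7}->{6,7}
So after constraint 3: D(W)={4,5,6,7,9}, size = 5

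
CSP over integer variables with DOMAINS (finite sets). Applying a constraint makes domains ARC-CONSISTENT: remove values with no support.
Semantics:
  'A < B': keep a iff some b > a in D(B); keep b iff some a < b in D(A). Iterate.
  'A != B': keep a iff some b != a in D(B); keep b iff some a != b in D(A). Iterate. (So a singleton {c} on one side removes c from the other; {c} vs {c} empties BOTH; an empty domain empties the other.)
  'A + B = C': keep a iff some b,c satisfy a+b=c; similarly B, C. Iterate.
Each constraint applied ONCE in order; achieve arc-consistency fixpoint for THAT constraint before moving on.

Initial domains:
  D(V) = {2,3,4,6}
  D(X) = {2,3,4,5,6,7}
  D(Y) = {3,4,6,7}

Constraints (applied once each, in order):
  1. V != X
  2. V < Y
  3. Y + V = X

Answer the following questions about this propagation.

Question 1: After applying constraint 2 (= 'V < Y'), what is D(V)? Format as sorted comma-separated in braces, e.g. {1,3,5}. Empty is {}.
Constraint 1 (V != X) on D(V)={2,3,4,6} D(X)={2,3,4,5,6,7}: no change
Constraint 2 (V < Y) on D(V)={2,3,4,6} D(Y)={3,4,6,7}: no change
So after constraint 2: D(V) = {2,3,4,6}

Answer: {2,3,4,6}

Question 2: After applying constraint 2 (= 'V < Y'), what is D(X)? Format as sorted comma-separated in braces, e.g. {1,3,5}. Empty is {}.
Constraint 1 (V != X) on D(V)={2,3,4,6} D(X)={2,3,4,5,6,7}: no change
Constraint 2 (V < Y) on D(V)={2,3,4,6} D(Y)={3,4,6,7}: no change
So after constraint 2: D(X) = {2,3,4,5,6,7}

Answer: {2,3,4,5,6,7}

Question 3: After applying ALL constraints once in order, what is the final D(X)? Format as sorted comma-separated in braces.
Answer: {5,6,7}

Derivation:
Constraint 1 (V != X) on D(V)={2,3,4,6} D(X)={2,3,4,5,6,7}: no change
Constraint 2 (V < Y) on D(V)={2,3,4,6} D(Y)={3,4,6,7}: no change
Constraint 3 (Y + V = X) on D(Y)={3,4,6,7} D(V)={2,3,4,6} D(X)={2,3,4,5,6,7}: Y {3,4,6,7}->{3,4}; V {2,3,4,6}->{2,3,4}; X {2,3,4,5,6,7}->{5,6,7}
So after all 3 constraints: D(X) = {5,6,7}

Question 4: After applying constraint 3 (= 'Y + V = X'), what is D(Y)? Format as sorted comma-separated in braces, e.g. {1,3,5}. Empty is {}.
Constraint 1 (V != X) on D(V)={2,3,4,6} D(X)={2,3,4,5,6,7}: no change
Constraint 2 (V < Y) on D(V)={2,3,4,6} D(Y)={3,4,6,7}: no change
Constraint 3 (Y + V = X) on D(Y)={3,4,6,7} D(V)={2,3,4,6} D(X)={2,3,4,5,6,7}: Y {3,4,6,7}->{3,4}; V {2,3,4,6}->{2,3,4}; X {2,3,4,5,6,7}->{5,6,7}
So after constraint 3: D(Y) = {3,4}

Answer: {3,4}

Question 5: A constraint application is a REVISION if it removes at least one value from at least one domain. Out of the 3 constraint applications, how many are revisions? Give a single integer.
Constraint 1 (V != X) on D(V)={2,3,4,6} D(X)={2,3,4,5,6,7}: no change => not a revision
Constraint 2 (V < Y) on D(V)={2,3,4,6} D(Y)={3,4,6,7}: no change => not a revision
Constraint 3 (Y + V = X) on D(Y)={3,4,6,7} D(V)={2,3,4,6} D(X)={2,3,4,5,6,7}: Y {3,4,6,7}->{3,4}; V {2,3,4,6}->{2,3,4}; X {2,3,4,5,6,7}->{5,6,7} => REVISION
Total revisions = 1

Answer: 1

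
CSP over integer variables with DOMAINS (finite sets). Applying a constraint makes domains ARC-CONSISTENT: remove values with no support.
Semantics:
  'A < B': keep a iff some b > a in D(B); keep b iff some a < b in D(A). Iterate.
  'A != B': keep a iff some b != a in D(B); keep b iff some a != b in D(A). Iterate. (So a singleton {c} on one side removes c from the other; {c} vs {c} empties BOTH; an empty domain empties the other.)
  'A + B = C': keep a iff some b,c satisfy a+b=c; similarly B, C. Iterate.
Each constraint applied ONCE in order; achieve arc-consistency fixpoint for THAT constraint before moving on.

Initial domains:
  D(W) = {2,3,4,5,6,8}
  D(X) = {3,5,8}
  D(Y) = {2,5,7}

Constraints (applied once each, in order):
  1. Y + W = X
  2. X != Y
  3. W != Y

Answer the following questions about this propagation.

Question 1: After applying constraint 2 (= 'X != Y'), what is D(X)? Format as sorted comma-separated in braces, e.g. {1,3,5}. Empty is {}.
Answer: {5,8}

Derivation:
Constraint 1 (Y + W = X) on D(Y)={2,5,7} D(W)={2,3,4,5,6,8} D(X)={3,5,8}: Y {2,5,7}->{2,5}; W {2,3,4,5,6,8}->{3,6}; X {3,5,8}->{5,8}
Constraint 2 (X != Y) on D(X)={5,8} D(Y)={2,5}: no change
So after constraint 2: D(X) = {5,8}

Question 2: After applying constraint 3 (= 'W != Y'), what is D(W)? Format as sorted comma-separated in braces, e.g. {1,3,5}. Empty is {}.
Constraint 1 (Y + W = X) on D(Y)={2,5,7} D(W)={2,3,4,5,6,8} D(X)={3,5,8}: Y {2,5,7}->{2,5}; W {2,3,4,5,6,8}->{3,6}; X {3,5,8}->{5,8}
Constraint 2 (X != Y) on D(X)={5,8} D(Y)={2,5}: no change
Constraint 3 (W != Y) on D(W)={3,6} D(Y)={2,5}: no change
So after constraint 3: D(W) = {3,6}

Answer: {3,6}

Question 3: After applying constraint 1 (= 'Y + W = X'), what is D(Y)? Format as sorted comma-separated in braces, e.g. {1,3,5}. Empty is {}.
Constraint 1 (Y + W = X) on D(Y)={2,5,7} D(W)={2,3,4,5,6,8} D(X)={3,5,8}: Y {2,5,7}->{2,5}; W {2,3,4,5,6,8}->{3,6}; X {3,5,8}->{5,8}
So after constraint 1: D(Y) = {2,5}

Answer: {2,5}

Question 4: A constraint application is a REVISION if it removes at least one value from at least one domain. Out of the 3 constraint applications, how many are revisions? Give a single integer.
Constraint 1 (Y + W = X) on D(Y)={2,5,7} D(W)={2,3,4,5,6,8} D(X)={3,5,8}: Y {2,5,7}->{2,5}; W {2,3,4,5,6,8}->{3,6}; X {3,5,8}->{5,8} => REVISION
Constraint 2 (X != Y) on D(X)={5,8} D(Y)={2,5}: no change => not a revision
Constraint 3 (W != Y) on D(W)={3,6} D(Y)={2,5}: no change => not a revision
Total revisions = 1

Answer: 1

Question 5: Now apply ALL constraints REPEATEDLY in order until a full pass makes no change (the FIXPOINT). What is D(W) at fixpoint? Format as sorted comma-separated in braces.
Answer: {3,6}

Derivation:
pass 0 (initial): D(W)={2,3,4,5,6,8}
pass 1: W {2,3,4,5,6,8}->{3,6}; X {3,5,8}->{5,8}; Y {2,5,7}->{2,5}
pass 2: no change
Fixpoint after 2 passes: D(W) = {3,6}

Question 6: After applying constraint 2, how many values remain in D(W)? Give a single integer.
Constraint 1 (Y + W = X) on D(Y)={2,5,7} D(W)={2,3,4,5,6,8} D(X)={3,5,8}: Y {2,5,7}->{2,5}; W {2,3,4,5,6,8}->{3,6}; X {3,5,8}->{5,8}
Constraint 2 (X != Y) on D(X)={5,8} D(Y)={2,5}: no change
So after constraint 2: D(W)={3,6}, size = 2

Answer: 2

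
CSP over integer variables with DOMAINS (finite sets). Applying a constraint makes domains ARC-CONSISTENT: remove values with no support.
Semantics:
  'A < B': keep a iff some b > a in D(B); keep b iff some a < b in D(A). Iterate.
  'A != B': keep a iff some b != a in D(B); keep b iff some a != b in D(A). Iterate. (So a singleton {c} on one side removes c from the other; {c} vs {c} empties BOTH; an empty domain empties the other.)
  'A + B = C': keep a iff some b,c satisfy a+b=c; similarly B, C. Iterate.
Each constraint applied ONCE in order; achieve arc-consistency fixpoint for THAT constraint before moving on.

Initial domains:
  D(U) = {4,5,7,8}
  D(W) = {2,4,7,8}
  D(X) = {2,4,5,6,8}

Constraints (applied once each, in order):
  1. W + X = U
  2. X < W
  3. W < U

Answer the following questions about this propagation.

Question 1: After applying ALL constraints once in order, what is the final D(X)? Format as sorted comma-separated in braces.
Constraint 1 (W + X = U) on D(W)={2,4,7,8} D(X)={2,4,5,6,8} D(U)={4,5,7,8}: W {2,4,7,8}->{2,4}; X {2,4,5,6,8}->{2,4,5,6}; U {4,5,7,8}->{4,7,8}
Constraint 2 (X < W) on D(X)={2,4,5,6} D(W)={2,4}: X {2,4,5,6}->{2}; W {2,4}->{4}
Constraint 3 (W < U) on D(W)={4} D(U)={4,7,8}: U {4,7,8}->{7,8}
So after all 3 constraints: D(X) = {2}

Answer: {2}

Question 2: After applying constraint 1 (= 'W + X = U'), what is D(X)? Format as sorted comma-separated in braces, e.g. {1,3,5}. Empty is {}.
Constraint 1 (W + X = U) on D(W)={2,4,7,8} D(X)={2,4,5,6,8} D(U)={4,5,7,8}: W {2,4,7,8}->{2,4}; X {2,4,5,6,8}->{2,4,5,6}; U {4,5,7,8}->{4,7,8}
So after constraint 1: D(X) = {2,4,5,6}

Answer: {2,4,5,6}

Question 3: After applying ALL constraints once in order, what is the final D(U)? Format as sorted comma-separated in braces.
Answer: {7,8}

Derivation:
Constraint 1 (W + X = U) on D(W)={2,4,7,8} D(X)={2,4,5,6,8} D(U)={4,5,7,8}: W {2,4,7,8}->{2,4}; X {2,4,5,6,8}->{2,4,5,6}; U {4,5,7,8}->{4,7,8}
Constraint 2 (X < W) on D(X)={2,4,5,6} D(W)={2,4}: X {2,4,5,6}->{2}; W {2,4}->{4}
Constraint 3 (W < U) on D(W)={4} D(U)={4,7,8}: U {4,7,8}->{7,8}
So after all 3 constraints: D(U) = {7,8}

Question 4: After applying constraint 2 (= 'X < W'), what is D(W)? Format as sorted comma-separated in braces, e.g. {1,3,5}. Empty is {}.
Constraint 1 (W + X = U) on D(W)={2,4,7,8} D(X)={2,4,5,6,8} D(U)={4,5,7,8}: W {2,4,7,8}->{2,4}; X {2,4,5,6,8}->{2,4,5,6}; U {4,5,7,8}->{4,7,8}
Constraint 2 (X < W) on D(X)={2,4,5,6} D(W)={2,4}: X {2,4,5,6}->{2}; W {2,4}->{4}
So after constraint 2: D(W) = {4}

Answer: {4}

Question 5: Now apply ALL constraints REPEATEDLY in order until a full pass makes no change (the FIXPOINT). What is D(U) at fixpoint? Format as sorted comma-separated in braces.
pass 0 (initial): D(U)={4,5,7,8}
pass 1: U {4,5,7,8}->{7,8}; W {2,4,7,8}->{4}; X {2,4,5,6,8}->{2}
pass 2: U {7,8}->{}; W {4}->{}; X {2}->{}
pass 3: no change
Fixpoint after 3 passes: D(U) = {}

Answer: {}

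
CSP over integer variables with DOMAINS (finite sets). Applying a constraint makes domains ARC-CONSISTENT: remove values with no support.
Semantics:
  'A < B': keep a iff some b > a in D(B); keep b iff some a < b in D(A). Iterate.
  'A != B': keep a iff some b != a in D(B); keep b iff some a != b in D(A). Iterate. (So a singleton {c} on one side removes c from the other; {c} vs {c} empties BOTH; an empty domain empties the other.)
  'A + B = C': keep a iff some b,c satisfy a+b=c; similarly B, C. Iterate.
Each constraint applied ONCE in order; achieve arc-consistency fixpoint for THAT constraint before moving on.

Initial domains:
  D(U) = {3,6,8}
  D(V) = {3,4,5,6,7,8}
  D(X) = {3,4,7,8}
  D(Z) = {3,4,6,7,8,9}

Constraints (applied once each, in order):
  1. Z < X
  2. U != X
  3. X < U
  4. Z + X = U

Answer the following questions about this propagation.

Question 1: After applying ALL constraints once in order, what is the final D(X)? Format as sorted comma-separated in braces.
Answer: {4}

Derivation:
Constraint 1 (Z < X) on D(Z)={3,4,6,7,8,9} D(X)={3,4,7,8}: Z {3,4,6,7,8,9}->{3,4,6,7}; X {3,4,7,8}->{4,7,8}
Constraint 2 (U != X) on D(U)={3,6,8} D(X)={4,7,8}: no change
Constraint 3 (X < U) on D(X)={4,7,8} D(U)={3,6,8}: X {4,7,8}->{4,7}; U {3,6,8}->{6,8}
Constraint 4 (Z + X = U) on D(Z)={3,4,6,7} D(X)={4,7} D(U)={6,8}: Z {3,4,6,7}->{4}; X {4,7}->{4}; U {6,8}->{8}
So after all 4 constraints: D(X) = {4}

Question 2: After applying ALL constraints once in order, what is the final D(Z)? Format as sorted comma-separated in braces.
Answer: {4}

Derivation:
Constraint 1 (Z < X) on D(Z)={3,4,6,7,8,9} D(X)={3,4,7,8}: Z {3,4,6,7,8,9}->{3,4,6,7}; X {3,4,7,8}->{4,7,8}
Constraint 2 (U != X) on D(U)={3,6,8} D(X)={4,7,8}: no change
Constraint 3 (X < U) on D(X)={4,7,8} D(U)={3,6,8}: X {4,7,8}->{4,7}; U {3,6,8}->{6,8}
Constraint 4 (Z + X = U) on D(Z)={3,4,6,7} D(X)={4,7} D(U)={6,8}: Z {3,4,6,7}->{4}; X {4,7}->{4}; U {6,8}->{8}
So after all 4 constraints: D(Z) = {4}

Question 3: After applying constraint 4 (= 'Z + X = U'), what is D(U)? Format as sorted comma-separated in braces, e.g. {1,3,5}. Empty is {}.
Answer: {8}

Derivation:
Constraint 1 (Z < X) on D(Z)={3,4,6,7,8,9} D(X)={3,4,7,8}: Z {3,4,6,7,8,9}->{3,4,6,7}; X {3,4,7,8}->{4,7,8}
Constraint 2 (U != X) on D(U)={3,6,8} D(X)={4,7,8}: no change
Constraint 3 (X < U) on D(X)={4,7,8} D(U)={3,6,8}: X {4,7,8}->{4,7}; U {3,6,8}->{6,8}
Constraint 4 (Z + X = U) on D(Z)={3,4,6,7} D(X)={4,7} D(U)={6,8}: Z {3,4,6,7}->{4}; X {4,7}->{4}; U {6,8}->{8}
So after constraint 4: D(U) = {8}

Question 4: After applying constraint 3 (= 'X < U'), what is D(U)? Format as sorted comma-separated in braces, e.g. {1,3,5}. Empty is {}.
Constraint 1 (Z < X) on D(Z)={3,4,6,7,8,9} D(X)={3,4,7,8}: Z {3,4,6,7,8,9}->{3,4,6,7}; X {3,4,7,8}->{4,7,8}
Constraint 2 (U != X) on D(U)={3,6,8} D(X)={4,7,8}: no change
Constraint 3 (X < U) on D(X)={4,7,8} D(U)={3,6,8}: X {4,7,8}->{4,7}; U {3,6,8}->{6,8}
So after constraint 3: D(U) = {6,8}

Answer: {6,8}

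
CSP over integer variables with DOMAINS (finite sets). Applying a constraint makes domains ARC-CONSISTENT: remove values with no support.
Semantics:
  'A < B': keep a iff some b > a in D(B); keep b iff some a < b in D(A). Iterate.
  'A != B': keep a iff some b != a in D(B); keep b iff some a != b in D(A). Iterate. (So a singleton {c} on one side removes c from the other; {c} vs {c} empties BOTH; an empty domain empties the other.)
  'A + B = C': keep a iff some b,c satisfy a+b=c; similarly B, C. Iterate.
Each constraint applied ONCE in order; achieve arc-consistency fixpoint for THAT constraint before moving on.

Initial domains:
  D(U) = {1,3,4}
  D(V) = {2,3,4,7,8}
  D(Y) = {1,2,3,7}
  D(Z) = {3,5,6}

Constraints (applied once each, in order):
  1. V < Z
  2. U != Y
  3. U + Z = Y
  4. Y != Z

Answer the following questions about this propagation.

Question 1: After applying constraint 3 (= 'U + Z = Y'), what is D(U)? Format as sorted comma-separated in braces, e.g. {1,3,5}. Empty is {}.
Answer: {1,4}

Derivation:
Constraint 1 (V < Z) on D(V)={2,3,4,7,8} D(Z)={3,5,6}: V {2,3,4,7,8}->{2,3,4}
Constraint 2 (U != Y) on D(U)={1,3,4} D(Y)={1,2,3,7}: no change
Constraint 3 (U + Z = Y) on D(U)={1,3,4} D(Z)={3,5,6} D(Y)={1,2,3,7}: U {1,3,4}->{1,4}; Z {3,5,6}->{3,6}; Y {1,2,3,7}->{7}
So after constraint 3: D(U) = {1,4}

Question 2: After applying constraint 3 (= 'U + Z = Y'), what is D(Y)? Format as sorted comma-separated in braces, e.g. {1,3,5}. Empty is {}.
Answer: {7}

Derivation:
Constraint 1 (V < Z) on D(V)={2,3,4,7,8} D(Z)={3,5,6}: V {2,3,4,7,8}->{2,3,4}
Constraint 2 (U != Y) on D(U)={1,3,4} D(Y)={1,2,3,7}: no change
Constraint 3 (U + Z = Y) on D(U)={1,3,4} D(Z)={3,5,6} D(Y)={1,2,3,7}: U {1,3,4}->{1,4}; Z {3,5,6}->{3,6}; Y {1,2,3,7}->{7}
So after constraint 3: D(Y) = {7}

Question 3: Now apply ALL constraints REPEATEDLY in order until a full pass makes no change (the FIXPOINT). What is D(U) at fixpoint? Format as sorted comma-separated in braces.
pass 0 (initial): D(U)={1,3,4}
pass 1: U {1,3,4}->{1,4}; V {2,3,4,7,8}->{2,3,4}; Y {1,2,3,7}->{7}; Z {3,5,6}->{3,6}
pass 2: no change
Fixpoint after 2 passes: D(U) = {1,4}

Answer: {1,4}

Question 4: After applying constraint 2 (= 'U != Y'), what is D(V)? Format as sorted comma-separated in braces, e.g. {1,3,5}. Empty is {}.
Constraint 1 (V < Z) on D(V)={2,3,4,7,8} D(Z)={3,5,6}: V {2,3,4,7,8}->{2,3,4}
Constraint 2 (U != Y) on D(U)={1,3,4} D(Y)={1,2,3,7}: no change
So after constraint 2: D(V) = {2,3,4}

Answer: {2,3,4}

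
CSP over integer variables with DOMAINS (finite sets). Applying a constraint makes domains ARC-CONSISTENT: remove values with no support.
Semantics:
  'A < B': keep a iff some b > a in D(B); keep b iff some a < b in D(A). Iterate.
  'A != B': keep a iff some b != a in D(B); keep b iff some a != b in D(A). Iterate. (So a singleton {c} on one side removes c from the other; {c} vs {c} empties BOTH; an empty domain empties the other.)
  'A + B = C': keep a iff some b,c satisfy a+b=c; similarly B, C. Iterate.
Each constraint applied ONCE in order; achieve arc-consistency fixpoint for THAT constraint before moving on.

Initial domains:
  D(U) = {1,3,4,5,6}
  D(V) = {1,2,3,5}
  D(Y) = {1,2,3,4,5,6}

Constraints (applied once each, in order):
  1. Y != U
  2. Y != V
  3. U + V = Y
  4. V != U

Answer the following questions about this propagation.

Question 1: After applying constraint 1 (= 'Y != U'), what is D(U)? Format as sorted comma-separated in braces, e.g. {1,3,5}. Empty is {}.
Constraint 1 (Y != U) on D(Y)={1,2,3,4,5,6} D(U)={1,3,4,5,6}: no change
So after constraint 1: D(U) = {1,3,4,5,6}

Answer: {1,3,4,5,6}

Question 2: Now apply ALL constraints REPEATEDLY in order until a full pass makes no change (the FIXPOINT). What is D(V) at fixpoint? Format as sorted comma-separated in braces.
pass 0 (initial): D(V)={1,2,3,5}
pass 1: U {1,3,4,5,6}->{1,3,4,5}; Y {1,2,3,4,5,6}->{2,3,4,5,6}
pass 2: no change
Fixpoint after 2 passes: D(V) = {1,2,3,5}

Answer: {1,2,3,5}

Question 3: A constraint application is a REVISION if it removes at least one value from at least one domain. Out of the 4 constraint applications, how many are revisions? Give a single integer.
Answer: 1

Derivation:
Constraint 1 (Y != U) on D(Y)={1,2,3,4,5,6} D(U)={1,3,4,5,6}: no change => not a revision
Constraint 2 (Y != V) on D(Y)={1,2,3,4,5,6} D(V)={1,2,3,5}: no change => not a revision
Constraint 3 (U + V = Y) on D(U)={1,3,4,5,6} D(V)={1,2,3,5} D(Y)={1,2,3,4,5,6}: U {1,3,4,5,6}->{1,3,4,5}; Y {1,2,3,4,5,6}->{2,3,4,5,6} => REVISION
Constraint 4 (V != U) on D(V)={1,2,3,5} D(U)={1,3,4,5}: no change => not a revision
Total revisions = 1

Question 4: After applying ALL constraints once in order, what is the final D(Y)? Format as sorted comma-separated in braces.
Answer: {2,3,4,5,6}

Derivation:
Constraint 1 (Y != U) on D(Y)={1,2,3,4,5,6} D(U)={1,3,4,5,6}: no change
Constraint 2 (Y != V) on D(Y)={1,2,3,4,5,6} D(V)={1,2,3,5}: no change
Constraint 3 (U + V = Y) on D(U)={1,3,4,5,6} D(V)={1,2,3,5} D(Y)={1,2,3,4,5,6}: U {1,3,4,5,6}->{1,3,4,5}; Y {1,2,3,4,5,6}->{2,3,4,5,6}
Constraint 4 (V != U) on D(V)={1,2,3,5} D(U)={1,3,4,5}: no change
So after all 4 constraints: D(Y) = {2,3,4,5,6}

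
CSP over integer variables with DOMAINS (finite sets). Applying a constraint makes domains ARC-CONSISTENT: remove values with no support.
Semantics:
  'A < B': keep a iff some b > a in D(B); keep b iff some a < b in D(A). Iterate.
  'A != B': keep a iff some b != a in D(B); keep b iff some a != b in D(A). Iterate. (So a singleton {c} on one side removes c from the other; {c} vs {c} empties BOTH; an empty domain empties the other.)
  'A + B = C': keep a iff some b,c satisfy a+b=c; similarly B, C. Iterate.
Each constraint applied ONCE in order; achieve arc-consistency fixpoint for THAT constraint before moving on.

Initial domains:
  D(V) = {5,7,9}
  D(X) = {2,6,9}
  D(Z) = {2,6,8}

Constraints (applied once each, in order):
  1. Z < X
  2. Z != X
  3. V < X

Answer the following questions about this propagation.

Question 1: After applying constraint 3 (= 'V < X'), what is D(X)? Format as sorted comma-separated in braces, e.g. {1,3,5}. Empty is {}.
Constraint 1 (Z < X) on D(Z)={2,6,8} D(X)={2,6,9}: X {2,6,9}->{6,9}
Constraint 2 (Z != X) on D(Z)={2,6,8} D(X)={6,9}: no change
Constraint 3 (V < X) on D(V)={5,7,9} D(X)={6,9}: V {5,7,9}->{5,7}
So after constraint 3: D(X) = {6,9}

Answer: {6,9}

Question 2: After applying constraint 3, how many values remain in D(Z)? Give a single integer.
Constraint 1 (Z < X) on D(Z)={2,6,8} D(X)={2,6,9}: X {2,6,9}->{6,9}
Constraint 2 (Z != X) on D(Z)={2,6,8} D(X)={6,9}: no change
Constraint 3 (V < X) on D(V)={5,7,9} D(X)={6,9}: V {5,7,9}->{5,7}
So after constraint 3: D(Z)={2,6,8}, size = 3

Answer: 3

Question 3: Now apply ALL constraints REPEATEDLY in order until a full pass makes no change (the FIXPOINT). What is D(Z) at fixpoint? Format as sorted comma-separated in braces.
pass 0 (initial): D(Z)={2,6,8}
pass 1: V {5,7,9}->{5,7}; X {2,6,9}->{6,9}
pass 2: no change
Fixpoint after 2 passes: D(Z) = {2,6,8}

Answer: {2,6,8}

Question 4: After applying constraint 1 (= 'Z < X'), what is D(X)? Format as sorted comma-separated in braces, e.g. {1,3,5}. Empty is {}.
Answer: {6,9}

Derivation:
Constraint 1 (Z < X) on D(Z)={2,6,8} D(X)={2,6,9}: X {2,6,9}->{6,9}
So after constraint 1: D(X) = {6,9}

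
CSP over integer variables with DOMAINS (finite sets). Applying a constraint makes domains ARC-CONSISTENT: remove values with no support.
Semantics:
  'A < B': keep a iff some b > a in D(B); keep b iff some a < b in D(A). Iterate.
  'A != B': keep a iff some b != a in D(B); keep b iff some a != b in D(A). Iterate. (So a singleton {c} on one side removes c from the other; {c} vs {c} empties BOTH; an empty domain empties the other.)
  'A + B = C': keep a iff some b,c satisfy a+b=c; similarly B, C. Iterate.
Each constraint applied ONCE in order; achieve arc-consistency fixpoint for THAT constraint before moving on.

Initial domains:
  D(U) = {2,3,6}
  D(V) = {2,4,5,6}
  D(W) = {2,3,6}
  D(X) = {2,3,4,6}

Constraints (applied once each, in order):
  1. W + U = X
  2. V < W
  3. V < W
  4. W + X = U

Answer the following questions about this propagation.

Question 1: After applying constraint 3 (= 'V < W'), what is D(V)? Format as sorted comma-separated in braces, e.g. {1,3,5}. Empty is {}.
Constraint 1 (W + U = X) on D(W)={2,3,6} D(U)={2,3,6} D(X)={2,3,4,6}: W {2,3,6}->{2,3}; U {2,3,6}->{2,3}; X {2,3,4,6}->{4,6}
Constraint 2 (V < W) on D(V)={2,4,5,6} D(W)={2,3}: V {2,4,5,6}->{2}; W {2,3}->{3}
Constraint 3 (V < W) on D(V)={2} D(W)={3}: no change
So after constraint 3: D(V) = {2}

Answer: {2}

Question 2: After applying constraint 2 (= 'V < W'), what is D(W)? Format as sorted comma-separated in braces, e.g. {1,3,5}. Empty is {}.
Constraint 1 (W + U = X) on D(W)={2,3,6} D(U)={2,3,6} D(X)={2,3,4,6}: W {2,3,6}->{2,3}; U {2,3,6}->{2,3}; X {2,3,4,6}->{4,6}
Constraint 2 (V < W) on D(V)={2,4,5,6} D(W)={2,3}: V {2,4,5,6}->{2}; W {2,3}->{3}
So after constraint 2: D(W) = {3}

Answer: {3}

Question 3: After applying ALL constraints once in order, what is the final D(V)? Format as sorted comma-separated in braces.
Constraint 1 (W + U = X) on D(W)={2,3,6} D(U)={2,3,6} D(X)={2,3,4,6}: W {2,3,6}->{2,3}; U {2,3,6}->{2,3}; X {2,3,4,6}->{4,6}
Constraint 2 (V < W) on D(V)={2,4,5,6} D(W)={2,3}: V {2,4,5,6}->{2}; W {2,3}->{3}
Constraint 3 (V < W) on D(V)={2} D(W)={3}: no change
Constraint 4 (W + X = U) on D(W)={3} D(X)={4,6} D(U)={2,3}: W {3}->{}; X {4,6}->{}; U {2,3}->{}
So after all 4 constraints: D(V) = {2}

Answer: {2}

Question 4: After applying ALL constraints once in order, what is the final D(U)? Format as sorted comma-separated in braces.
Constraint 1 (W + U = X) on D(W)={2,3,6} D(U)={2,3,6} D(X)={2,3,4,6}: W {2,3,6}->{2,3}; U {2,3,6}->{2,3}; X {2,3,4,6}->{4,6}
Constraint 2 (V < W) on D(V)={2,4,5,6} D(W)={2,3}: V {2,4,5,6}->{2}; W {2,3}->{3}
Constraint 3 (V < W) on D(V)={2} D(W)={3}: no change
Constraint 4 (W + X = U) on D(W)={3} D(X)={4,6} D(U)={2,3}: W {3}->{}; X {4,6}->{}; U {2,3}->{}
So after all 4 constraints: D(U) = {}

Answer: {}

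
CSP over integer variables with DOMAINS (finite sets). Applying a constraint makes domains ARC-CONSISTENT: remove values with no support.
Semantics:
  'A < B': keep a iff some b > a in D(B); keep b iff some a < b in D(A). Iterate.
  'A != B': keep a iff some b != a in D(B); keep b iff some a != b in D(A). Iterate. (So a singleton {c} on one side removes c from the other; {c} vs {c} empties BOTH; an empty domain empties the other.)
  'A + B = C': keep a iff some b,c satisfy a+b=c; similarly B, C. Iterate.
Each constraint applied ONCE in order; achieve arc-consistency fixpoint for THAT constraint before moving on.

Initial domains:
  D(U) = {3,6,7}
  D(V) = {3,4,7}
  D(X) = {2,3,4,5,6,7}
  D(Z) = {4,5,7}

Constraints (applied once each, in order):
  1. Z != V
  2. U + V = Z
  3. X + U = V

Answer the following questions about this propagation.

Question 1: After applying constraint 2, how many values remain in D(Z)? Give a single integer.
Constraint 1 (Z != V) on D(Z)={4,5,7} D(V)={3,4,7}: no change
Constraint 2 (U + V = Z) on D(U)={3,6,7} D(V)={3,4,7} D(Z)={4,5,7}: U {3,6,7}->{3}; V {3,4,7}->{4}; Z {4,5,7}->{7}
So after constraint 2: D(Z)={7}, size = 1

Answer: 1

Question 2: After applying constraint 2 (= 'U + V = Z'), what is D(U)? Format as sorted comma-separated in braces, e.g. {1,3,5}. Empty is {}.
Answer: {3}

Derivation:
Constraint 1 (Z != V) on D(Z)={4,5,7} D(V)={3,4,7}: no change
Constraint 2 (U + V = Z) on D(U)={3,6,7} D(V)={3,4,7} D(Z)={4,5,7}: U {3,6,7}->{3}; V {3,4,7}->{4}; Z {4,5,7}->{7}
So after constraint 2: D(U) = {3}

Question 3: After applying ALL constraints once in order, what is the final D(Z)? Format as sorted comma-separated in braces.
Constraint 1 (Z != V) on D(Z)={4,5,7} D(V)={3,4,7}: no change
Constraint 2 (U + V = Z) on D(U)={3,6,7} D(V)={3,4,7} D(Z)={4,5,7}: U {3,6,7}->{3}; V {3,4,7}->{4}; Z {4,5,7}->{7}
Constraint 3 (X + U = V) on D(X)={2,3,4,5,6,7} D(U)={3} D(V)={4}: X {2,3,4,5,6,7}->{}; U {3}->{}; V {4}->{}
So after all 3 constraints: D(Z) = {7}

Answer: {7}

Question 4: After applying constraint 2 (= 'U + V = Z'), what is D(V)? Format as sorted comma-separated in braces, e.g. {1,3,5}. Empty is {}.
Answer: {4}

Derivation:
Constraint 1 (Z != V) on D(Z)={4,5,7} D(V)={3,4,7}: no change
Constraint 2 (U + V = Z) on D(U)={3,6,7} D(V)={3,4,7} D(Z)={4,5,7}: U {3,6,7}->{3}; V {3,4,7}->{4}; Z {4,5,7}->{7}
So after constraint 2: D(V) = {4}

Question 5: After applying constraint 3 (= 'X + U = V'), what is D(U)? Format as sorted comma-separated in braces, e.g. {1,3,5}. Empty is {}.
Answer: {}

Derivation:
Constraint 1 (Z != V) on D(Z)={4,5,7} D(V)={3,4,7}: no change
Constraint 2 (U + V = Z) on D(U)={3,6,7} D(V)={3,4,7} D(Z)={4,5,7}: U {3,6,7}->{3}; V {3,4,7}->{4}; Z {4,5,7}->{7}
Constraint 3 (X + U = V) on D(X)={2,3,4,5,6,7} D(U)={3} D(V)={4}: X {2,3,4,5,6,7}->{}; U {3}->{}; V {4}->{}
So after constraint 3: D(U) = {}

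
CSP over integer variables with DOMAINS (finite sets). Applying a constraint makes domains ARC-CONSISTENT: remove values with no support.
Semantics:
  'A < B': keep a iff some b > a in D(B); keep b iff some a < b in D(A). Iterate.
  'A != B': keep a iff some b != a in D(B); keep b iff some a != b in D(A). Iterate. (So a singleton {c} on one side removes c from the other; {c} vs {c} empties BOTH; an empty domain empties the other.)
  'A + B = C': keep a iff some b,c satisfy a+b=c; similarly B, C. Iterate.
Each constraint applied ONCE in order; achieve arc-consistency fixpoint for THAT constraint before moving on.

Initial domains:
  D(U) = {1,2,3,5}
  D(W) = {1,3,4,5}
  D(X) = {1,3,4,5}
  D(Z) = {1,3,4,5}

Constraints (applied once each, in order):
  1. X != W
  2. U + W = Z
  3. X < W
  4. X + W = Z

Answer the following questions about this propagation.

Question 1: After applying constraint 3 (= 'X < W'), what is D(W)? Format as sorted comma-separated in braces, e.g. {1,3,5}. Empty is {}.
Answer: {3,4}

Derivation:
Constraint 1 (X != W) on D(X)={1,3,4,5} D(W)={1,3,4,5}: no change
Constraint 2 (U + W = Z) on D(U)={1,2,3,5} D(W)={1,3,4,5} D(Z)={1,3,4,5}: U {1,2,3,5}->{1,2,3}; W {1,3,4,5}->{1,3,4}; Z {1,3,4,5}->{3,4,5}
Constraint 3 (X < W) on D(X)={1,3,4,5} D(W)={1,3,4}: X {1,3,4,5}->{1,3}; W {1,3,4}->{3,4}
So after constraint 3: D(W) = {3,4}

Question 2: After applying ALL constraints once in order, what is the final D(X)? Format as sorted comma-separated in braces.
Constraint 1 (X != W) on D(X)={1,3,4,5} D(W)={1,3,4,5}: no change
Constraint 2 (U + W = Z) on D(U)={1,2,3,5} D(W)={1,3,4,5} D(Z)={1,3,4,5}: U {1,2,3,5}->{1,2,3}; W {1,3,4,5}->{1,3,4}; Z {1,3,4,5}->{3,4,5}
Constraint 3 (X < W) on D(X)={1,3,4,5} D(W)={1,3,4}: X {1,3,4,5}->{1,3}; W {1,3,4}->{3,4}
Constraint 4 (X + W = Z) on D(X)={1,3} D(W)={3,4} D(Z)={3,4,5}: X {1,3}->{1}; Z {3,4,5}->{4,5}
So after all 4 constraints: D(X) = {1}

Answer: {1}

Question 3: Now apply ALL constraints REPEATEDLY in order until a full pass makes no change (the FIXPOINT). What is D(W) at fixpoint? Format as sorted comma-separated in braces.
Answer: {3,4}

Derivation:
pass 0 (initial): D(W)={1,3,4,5}
pass 1: U {1,2,3,5}->{1,2,3}; W {1,3,4,5}->{3,4}; X {1,3,4,5}->{1}; Z {1,3,4,5}->{4,5}
pass 2: U {1,2,3}->{1,2}
pass 3: no change
Fixpoint after 3 passes: D(W) = {3,4}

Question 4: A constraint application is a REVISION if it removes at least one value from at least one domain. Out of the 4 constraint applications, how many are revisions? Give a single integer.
Answer: 3

Derivation:
Constraint 1 (X != W) on D(X)={1,3,4,5} D(W)={1,3,4,5}: no change => not a revision
Constraint 2 (U + W = Z) on D(U)={1,2,3,5} D(W)={1,3,4,5} D(Z)={1,3,4,5}: U {1,2,3,5}->{1,2,3}; W {1,3,4,5}->{1,3,4}; Z {1,3,4,5}->{3,4,5} => REVISION
Constraint 3 (X < W) on D(X)={1,3,4,5} D(W)={1,3,4}: X {1,3,4,5}->{1,3}; W {1,3,4}->{3,4} => REVISION
Constraint 4 (X + W = Z) on D(X)={1,3} D(W)={3,4} D(Z)={3,4,5}: X {1,3}->{1}; Z {3,4,5}->{4,5} => REVISION
Total revisions = 3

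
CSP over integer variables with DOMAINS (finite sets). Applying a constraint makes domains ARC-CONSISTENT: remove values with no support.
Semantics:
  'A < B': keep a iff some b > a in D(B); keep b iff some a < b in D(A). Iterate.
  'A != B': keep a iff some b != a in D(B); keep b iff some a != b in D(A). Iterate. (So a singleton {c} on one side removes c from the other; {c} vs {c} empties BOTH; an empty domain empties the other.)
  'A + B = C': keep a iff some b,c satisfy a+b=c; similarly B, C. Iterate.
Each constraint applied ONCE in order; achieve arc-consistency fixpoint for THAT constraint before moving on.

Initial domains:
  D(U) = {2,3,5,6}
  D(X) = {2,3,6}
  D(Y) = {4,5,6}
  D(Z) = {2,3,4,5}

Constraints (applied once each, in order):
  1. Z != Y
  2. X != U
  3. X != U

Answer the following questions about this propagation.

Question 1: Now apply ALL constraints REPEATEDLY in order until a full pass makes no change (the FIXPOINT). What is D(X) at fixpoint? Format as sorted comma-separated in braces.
pass 0 (initial): D(X)={2,3,6}
pass 1: no change
Fixpoint after 1 passes: D(X) = {2,3,6}

Answer: {2,3,6}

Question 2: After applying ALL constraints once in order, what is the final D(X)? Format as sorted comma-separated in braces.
Constraint 1 (Z != Y) on D(Z)={2,3,4,5} D(Y)={4,5,6}: no change
Constraint 2 (X != U) on D(X)={2,3,6} D(U)={2,3,5,6}: no change
Constraint 3 (X != U) on D(X)={2,3,6} D(U)={2,3,5,6}: no change
So after all 3 constraints: D(X) = {2,3,6}

Answer: {2,3,6}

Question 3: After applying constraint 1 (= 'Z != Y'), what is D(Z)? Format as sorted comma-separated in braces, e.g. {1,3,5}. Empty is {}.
Answer: {2,3,4,5}

Derivation:
Constraint 1 (Z != Y) on D(Z)={2,3,4,5} D(Y)={4,5,6}: no change
So after constraint 1: D(Z) = {2,3,4,5}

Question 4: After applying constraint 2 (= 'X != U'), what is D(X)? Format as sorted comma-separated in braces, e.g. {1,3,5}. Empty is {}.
Constraint 1 (Z != Y) on D(Z)={2,3,4,5} D(Y)={4,5,6}: no change
Constraint 2 (X != U) on D(X)={2,3,6} D(U)={2,3,5,6}: no change
So after constraint 2: D(X) = {2,3,6}

Answer: {2,3,6}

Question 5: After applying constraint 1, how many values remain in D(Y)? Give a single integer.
Constraint 1 (Z != Y) on D(Z)={2,3,4,5} D(Y)={4,5,6}: no change
So after constraint 1: D(Y)={4,5,6}, size = 3

Answer: 3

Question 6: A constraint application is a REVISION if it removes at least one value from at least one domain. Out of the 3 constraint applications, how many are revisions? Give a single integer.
Constraint 1 (Z != Y) on D(Z)={2,3,4,5} D(Y)={4,5,6}: no change => not a revision
Constraint 2 (X != U) on D(X)={2,3,6} D(U)={2,3,5,6}: no change => not a revision
Constraint 3 (X != U) on D(X)={2,3,6} D(U)={2,3,5,6}: no change => not a revision
Total revisions = 0

Answer: 0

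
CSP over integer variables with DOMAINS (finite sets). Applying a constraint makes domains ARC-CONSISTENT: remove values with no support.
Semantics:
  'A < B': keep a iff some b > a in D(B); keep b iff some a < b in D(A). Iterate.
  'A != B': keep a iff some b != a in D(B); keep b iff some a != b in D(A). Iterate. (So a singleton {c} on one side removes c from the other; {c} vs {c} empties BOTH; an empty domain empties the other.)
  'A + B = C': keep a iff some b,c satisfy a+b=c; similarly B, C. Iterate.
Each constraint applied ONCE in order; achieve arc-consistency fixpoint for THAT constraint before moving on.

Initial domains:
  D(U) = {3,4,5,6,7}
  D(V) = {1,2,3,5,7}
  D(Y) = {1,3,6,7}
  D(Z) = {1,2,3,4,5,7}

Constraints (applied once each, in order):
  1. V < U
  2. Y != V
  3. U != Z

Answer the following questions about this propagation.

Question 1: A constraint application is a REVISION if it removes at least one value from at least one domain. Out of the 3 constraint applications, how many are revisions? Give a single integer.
Answer: 1

Derivation:
Constraint 1 (V < U) on D(V)={1,2,3,5,7} D(U)={3,4,5,6,7}: V {1,2,3,5,7}->{1,2,3,5} => REVISION
Constraint 2 (Y != V) on D(Y)={1,3,6,7} D(V)={1,2,3,5}: no change => not a revision
Constraint 3 (U != Z) on D(U)={3,4,5,6,7} D(Z)={1,2,3,4,5,7}: no change => not a revision
Total revisions = 1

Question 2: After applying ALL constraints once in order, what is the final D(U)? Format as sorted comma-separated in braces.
Constraint 1 (V < U) on D(V)={1,2,3,5,7} D(U)={3,4,5,6,7}: V {1,2,3,5,7}->{1,2,3,5}
Constraint 2 (Y != V) on D(Y)={1,3,6,7} D(V)={1,2,3,5}: no change
Constraint 3 (U != Z) on D(U)={3,4,5,6,7} D(Z)={1,2,3,4,5,7}: no change
So after all 3 constraints: D(U) = {3,4,5,6,7}

Answer: {3,4,5,6,7}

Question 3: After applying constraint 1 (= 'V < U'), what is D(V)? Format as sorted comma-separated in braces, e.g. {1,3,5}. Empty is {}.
Answer: {1,2,3,5}

Derivation:
Constraint 1 (V < U) on D(V)={1,2,3,5,7} D(U)={3,4,5,6,7}: V {1,2,3,5,7}->{1,2,3,5}
So after constraint 1: D(V) = {1,2,3,5}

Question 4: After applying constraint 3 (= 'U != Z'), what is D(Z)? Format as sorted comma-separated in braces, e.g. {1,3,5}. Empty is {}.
Constraint 1 (V < U) on D(V)={1,2,3,5,7} D(U)={3,4,5,6,7}: V {1,2,3,5,7}->{1,2,3,5}
Constraint 2 (Y != V) on D(Y)={1,3,6,7} D(V)={1,2,3,5}: no change
Constraint 3 (U != Z) on D(U)={3,4,5,6,7} D(Z)={1,2,3,4,5,7}: no change
So after constraint 3: D(Z) = {1,2,3,4,5,7}

Answer: {1,2,3,4,5,7}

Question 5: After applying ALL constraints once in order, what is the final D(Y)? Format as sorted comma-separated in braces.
Answer: {1,3,6,7}

Derivation:
Constraint 1 (V < U) on D(V)={1,2,3,5,7} D(U)={3,4,5,6,7}: V {1,2,3,5,7}->{1,2,3,5}
Constraint 2 (Y != V) on D(Y)={1,3,6,7} D(V)={1,2,3,5}: no change
Constraint 3 (U != Z) on D(U)={3,4,5,6,7} D(Z)={1,2,3,4,5,7}: no change
So after all 3 constraints: D(Y) = {1,3,6,7}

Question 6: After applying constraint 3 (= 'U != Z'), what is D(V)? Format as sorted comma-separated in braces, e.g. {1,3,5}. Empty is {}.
Constraint 1 (V < U) on D(V)={1,2,3,5,7} D(U)={3,4,5,6,7}: V {1,2,3,5,7}->{1,2,3,5}
Constraint 2 (Y != V) on D(Y)={1,3,6,7} D(V)={1,2,3,5}: no change
Constraint 3 (U != Z) on D(U)={3,4,5,6,7} D(Z)={1,2,3,4,5,7}: no change
So after constraint 3: D(V) = {1,2,3,5}

Answer: {1,2,3,5}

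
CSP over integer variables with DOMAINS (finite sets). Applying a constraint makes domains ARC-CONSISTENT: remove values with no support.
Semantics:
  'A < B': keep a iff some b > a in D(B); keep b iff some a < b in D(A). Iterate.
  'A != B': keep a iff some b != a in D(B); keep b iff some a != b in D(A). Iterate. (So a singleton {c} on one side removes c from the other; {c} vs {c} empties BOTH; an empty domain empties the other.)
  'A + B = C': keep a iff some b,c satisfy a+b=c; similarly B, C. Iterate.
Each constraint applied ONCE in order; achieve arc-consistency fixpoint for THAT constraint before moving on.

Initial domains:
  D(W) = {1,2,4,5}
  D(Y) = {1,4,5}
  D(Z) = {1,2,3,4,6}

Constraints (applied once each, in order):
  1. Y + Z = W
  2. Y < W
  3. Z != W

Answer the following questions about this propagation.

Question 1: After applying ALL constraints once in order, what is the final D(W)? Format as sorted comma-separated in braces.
Answer: {2,4,5}

Derivation:
Constraint 1 (Y + Z = W) on D(Y)={1,4,5} D(Z)={1,2,3,4,6} D(W)={1,2,4,5}: Y {1,4,5}->{1,4}; Z {1,2,3,4,6}->{1,3,4}; W {1,2,4,5}->{2,4,5}
Constraint 2 (Y < W) on D(Y)={1,4} D(W)={2,4,5}: no change
Constraint 3 (Z != W) on D(Z)={1,3,4} D(W)={2,4,5}: no change
So after all 3 constraints: D(W) = {2,4,5}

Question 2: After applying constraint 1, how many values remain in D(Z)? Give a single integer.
Answer: 3

Derivation:
Constraint 1 (Y + Z = W) on D(Y)={1,4,5} D(Z)={1,2,3,4,6} D(W)={1,2,4,5}: Y {1,4,5}->{1,4}; Z {1,2,3,4,6}->{1,3,4}; W {1,2,4,5}->{2,4,5}
So after constraint 1: D(Z)={1,3,4}, size = 3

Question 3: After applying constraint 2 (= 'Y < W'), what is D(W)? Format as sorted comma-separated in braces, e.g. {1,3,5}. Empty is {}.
Answer: {2,4,5}

Derivation:
Constraint 1 (Y + Z = W) on D(Y)={1,4,5} D(Z)={1,2,3,4,6} D(W)={1,2,4,5}: Y {1,4,5}->{1,4}; Z {1,2,3,4,6}->{1,3,4}; W {1,2,4,5}->{2,4,5}
Constraint 2 (Y < W) on D(Y)={1,4} D(W)={2,4,5}: no change
So after constraint 2: D(W) = {2,4,5}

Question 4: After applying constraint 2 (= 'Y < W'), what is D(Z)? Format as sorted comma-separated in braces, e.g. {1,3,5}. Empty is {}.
Constraint 1 (Y + Z = W) on D(Y)={1,4,5} D(Z)={1,2,3,4,6} D(W)={1,2,4,5}: Y {1,4,5}->{1,4}; Z {1,2,3,4,6}->{1,3,4}; W {1,2,4,5}->{2,4,5}
Constraint 2 (Y < W) on D(Y)={1,4} D(W)={2,4,5}: no change
So after constraint 2: D(Z) = {1,3,4}

Answer: {1,3,4}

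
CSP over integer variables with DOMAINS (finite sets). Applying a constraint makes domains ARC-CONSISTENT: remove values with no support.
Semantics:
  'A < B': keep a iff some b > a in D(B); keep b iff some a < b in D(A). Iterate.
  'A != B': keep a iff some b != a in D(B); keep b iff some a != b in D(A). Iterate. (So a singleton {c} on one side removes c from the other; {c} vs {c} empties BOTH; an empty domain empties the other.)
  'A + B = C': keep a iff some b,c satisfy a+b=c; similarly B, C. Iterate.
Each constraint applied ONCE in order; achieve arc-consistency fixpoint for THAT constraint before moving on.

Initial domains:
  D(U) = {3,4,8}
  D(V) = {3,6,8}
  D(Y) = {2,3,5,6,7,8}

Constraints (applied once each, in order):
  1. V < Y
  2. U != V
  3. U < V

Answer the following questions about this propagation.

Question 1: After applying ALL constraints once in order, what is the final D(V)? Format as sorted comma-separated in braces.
Constraint 1 (V < Y) on D(V)={3,6,8} D(Y)={2,3,5,6,7,8}: V {3,6,8}->{3,6}; Y {2,3,5,6,7,8}->{5,6,7,8}
Constraint 2 (U != V) on D(U)={3,4,8} D(V)={3,6}: no change
Constraint 3 (U < V) on D(U)={3,4,8} D(V)={3,6}: U {3,4,8}->{3,4}; V {3,6}->{6}
So after all 3 constraints: D(V) = {6}

Answer: {6}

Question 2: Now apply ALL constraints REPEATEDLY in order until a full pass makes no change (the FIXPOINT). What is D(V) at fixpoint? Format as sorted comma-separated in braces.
Answer: {6}

Derivation:
pass 0 (initial): D(V)={3,6,8}
pass 1: U {3,4,8}->{3,4}; V {3,6,8}->{6}; Y {2,3,5,6,7,8}->{5,6,7,8}
pass 2: Y {5,6,7,8}->{7,8}
pass 3: no change
Fixpoint after 3 passes: D(V) = {6}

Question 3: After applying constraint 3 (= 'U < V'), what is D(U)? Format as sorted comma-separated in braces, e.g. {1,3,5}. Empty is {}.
Constraint 1 (V < Y) on D(V)={3,6,8} D(Y)={2,3,5,6,7,8}: V {3,6,8}->{3,6}; Y {2,3,5,6,7,8}->{5,6,7,8}
Constraint 2 (U != V) on D(U)={3,4,8} D(V)={3,6}: no change
Constraint 3 (U < V) on D(U)={3,4,8} D(V)={3,6}: U {3,4,8}->{3,4}; V {3,6}->{6}
So after constraint 3: D(U) = {3,4}

Answer: {3,4}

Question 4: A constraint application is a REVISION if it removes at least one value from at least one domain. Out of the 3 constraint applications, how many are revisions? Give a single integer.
Answer: 2

Derivation:
Constraint 1 (V < Y) on D(V)={3,6,8} D(Y)={2,3,5,6,7,8}: V {3,6,8}->{3,6}; Y {2,3,5,6,7,8}->{5,6,7,8} => REVISION
Constraint 2 (U != V) on D(U)={3,4,8} D(V)={3,6}: no change => not a revision
Constraint 3 (U < V) on D(U)={3,4,8} D(V)={3,6}: U {3,4,8}->{3,4}; V {3,6}->{6} => REVISION
Total revisions = 2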